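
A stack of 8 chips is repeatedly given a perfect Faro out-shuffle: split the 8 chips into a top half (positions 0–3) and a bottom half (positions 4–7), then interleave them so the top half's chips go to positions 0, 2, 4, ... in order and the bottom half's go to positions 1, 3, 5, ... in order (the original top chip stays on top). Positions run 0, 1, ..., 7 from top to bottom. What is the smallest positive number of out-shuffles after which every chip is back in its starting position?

The out-shuffle permutes the 8 positions with cycle lengths [1, 1, 3, 3].
Every chip is home exactly when every cycle has completed a whole number of laps, i.e. after lcm(1, 3) = 3 out-shuffles.

3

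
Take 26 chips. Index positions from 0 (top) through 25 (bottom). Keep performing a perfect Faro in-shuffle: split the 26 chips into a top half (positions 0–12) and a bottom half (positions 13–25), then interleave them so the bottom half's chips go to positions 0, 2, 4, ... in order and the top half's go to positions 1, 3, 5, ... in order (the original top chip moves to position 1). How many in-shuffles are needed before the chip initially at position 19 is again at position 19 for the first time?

Follow position 19 under repeated in-shuffles:
19 → 12 → 25 → 24 → 22 → 18 → 10 → 21 → 16 → 6 → 13 → 0 → 1 → 3 → 7 → 15 → 4 → 9 → 19
It first returns after 18 in-shuffles.

18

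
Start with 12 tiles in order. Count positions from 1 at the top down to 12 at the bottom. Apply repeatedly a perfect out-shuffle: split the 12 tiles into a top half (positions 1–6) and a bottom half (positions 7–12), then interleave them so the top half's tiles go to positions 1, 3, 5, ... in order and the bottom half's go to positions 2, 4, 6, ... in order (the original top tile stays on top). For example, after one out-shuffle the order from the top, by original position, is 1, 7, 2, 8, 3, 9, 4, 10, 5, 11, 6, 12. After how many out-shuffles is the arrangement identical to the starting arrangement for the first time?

The out-shuffle permutes the 12 positions with cycle lengths [1, 1, 10].
Every tile is home exactly when every cycle has completed a whole number of laps, i.e. after lcm(1, 10) = 10 out-shuffles.

10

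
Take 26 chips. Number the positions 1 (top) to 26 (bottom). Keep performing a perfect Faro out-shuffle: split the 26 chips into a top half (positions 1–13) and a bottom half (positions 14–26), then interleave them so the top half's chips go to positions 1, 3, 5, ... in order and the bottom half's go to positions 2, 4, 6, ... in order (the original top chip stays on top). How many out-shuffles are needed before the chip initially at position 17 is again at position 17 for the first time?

Follow position 17 under repeated out-shuffles:
17 → 8 → 15 → 4 → 7 → 13 → 25 → 24 → 22 → 18 → 10 → 19 → 12 → 23 → 20 → 14 → 2 → 3 → 5 → 9 → 17
It first returns after 20 out-shuffles.

20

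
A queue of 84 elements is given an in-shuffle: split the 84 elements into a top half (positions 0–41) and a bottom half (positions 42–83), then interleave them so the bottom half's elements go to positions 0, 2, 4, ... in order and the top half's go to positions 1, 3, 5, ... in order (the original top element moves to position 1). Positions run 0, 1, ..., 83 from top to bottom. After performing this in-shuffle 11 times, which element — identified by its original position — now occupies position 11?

Work backwards from position 11, undoing one in-shuffle at a time:
11 ← 5 ← 2 ← 43 ← 21 ← 10 ← 47 ← 23 ← 11 ← 5 ← 2 ← 43
So the element now at position 11 started at position 43.

43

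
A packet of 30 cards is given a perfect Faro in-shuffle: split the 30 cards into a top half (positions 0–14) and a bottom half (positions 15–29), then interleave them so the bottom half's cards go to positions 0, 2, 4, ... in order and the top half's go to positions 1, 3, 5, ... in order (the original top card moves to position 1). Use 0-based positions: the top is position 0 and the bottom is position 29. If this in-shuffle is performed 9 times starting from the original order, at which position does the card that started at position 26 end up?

28

Track the card's position through each in-shuffle:
26 → 22 → 14 → 29 → 28 → 26 → 22 → 14 → 29 → 28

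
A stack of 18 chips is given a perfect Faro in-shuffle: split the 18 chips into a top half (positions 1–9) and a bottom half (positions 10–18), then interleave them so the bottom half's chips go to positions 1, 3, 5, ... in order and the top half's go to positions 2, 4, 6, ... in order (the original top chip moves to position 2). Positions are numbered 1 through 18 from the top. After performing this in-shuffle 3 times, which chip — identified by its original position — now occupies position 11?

18

Work backwards from position 11, undoing one in-shuffle at a time:
11 ← 15 ← 17 ← 18
So the chip now at position 11 started at position 18.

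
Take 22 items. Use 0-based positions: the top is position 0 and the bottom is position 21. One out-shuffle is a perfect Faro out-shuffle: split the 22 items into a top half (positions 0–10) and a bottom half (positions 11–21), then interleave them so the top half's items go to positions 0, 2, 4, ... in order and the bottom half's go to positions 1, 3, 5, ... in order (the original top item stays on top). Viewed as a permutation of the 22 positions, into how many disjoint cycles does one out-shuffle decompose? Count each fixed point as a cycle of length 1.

Trace each unvisited position around until it returns:
(0) (1 2 4 8 16 11) (3 6 12) (5 10 20 19 17 13) (7 14) (9 18 15) (21)
7 cycles in total.

7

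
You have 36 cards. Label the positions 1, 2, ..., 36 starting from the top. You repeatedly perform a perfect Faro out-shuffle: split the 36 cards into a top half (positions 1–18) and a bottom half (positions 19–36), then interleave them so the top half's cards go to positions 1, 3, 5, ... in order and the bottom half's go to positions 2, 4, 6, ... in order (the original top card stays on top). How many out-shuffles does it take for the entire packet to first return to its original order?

12

The out-shuffle permutes the 36 positions with cycle lengths [1, 1, 3, 3, 4, 12, 12].
Every card is home exactly when every cycle has completed a whole number of laps, i.e. after lcm(1, 3, 4, 12) = 12 out-shuffles.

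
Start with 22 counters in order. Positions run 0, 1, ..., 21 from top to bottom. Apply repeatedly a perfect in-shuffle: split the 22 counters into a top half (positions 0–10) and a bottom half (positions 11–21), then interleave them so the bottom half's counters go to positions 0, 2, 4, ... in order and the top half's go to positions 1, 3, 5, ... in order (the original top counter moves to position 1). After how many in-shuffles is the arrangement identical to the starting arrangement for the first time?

11

The in-shuffle permutes the 22 positions with cycle lengths [11, 11].
Every counter is home exactly when every cycle has completed a whole number of laps, i.e. after lcm(11) = 11 in-shuffles.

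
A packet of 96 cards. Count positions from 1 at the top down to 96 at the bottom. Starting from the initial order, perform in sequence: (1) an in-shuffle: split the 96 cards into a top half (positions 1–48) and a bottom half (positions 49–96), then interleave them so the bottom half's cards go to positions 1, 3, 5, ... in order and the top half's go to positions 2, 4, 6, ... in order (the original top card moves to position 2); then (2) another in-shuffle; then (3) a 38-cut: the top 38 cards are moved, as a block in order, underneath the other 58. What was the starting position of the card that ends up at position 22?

15

Undo the operations in reverse order, starting from position 22:
  undo op 3 (cut 38): 22 ← 60
  undo op 2 (in-shuffle, from top half): 60 ← 30
  undo op 1 (in-shuffle, from top half): 30 ← 15
So the card at position 22 came from original position 15.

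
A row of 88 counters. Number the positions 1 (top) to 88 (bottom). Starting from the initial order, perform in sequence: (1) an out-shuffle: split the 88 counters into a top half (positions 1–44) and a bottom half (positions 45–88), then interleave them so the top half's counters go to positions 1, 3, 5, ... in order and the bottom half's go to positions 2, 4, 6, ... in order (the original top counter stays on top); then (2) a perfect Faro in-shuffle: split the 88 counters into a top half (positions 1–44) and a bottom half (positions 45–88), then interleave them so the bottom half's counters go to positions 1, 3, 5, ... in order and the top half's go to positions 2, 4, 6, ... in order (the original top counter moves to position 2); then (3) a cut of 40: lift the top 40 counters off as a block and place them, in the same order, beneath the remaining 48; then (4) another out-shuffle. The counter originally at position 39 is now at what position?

Track the counter from position 39 forward through each operation:
  after op 1 (out-shuffle): 39 → 77
  after op 2 (in-shuffle): 77 → 65
  after op 3 (cut 40): 65 → 25
  after op 4 (out-shuffle): 25 → 49

49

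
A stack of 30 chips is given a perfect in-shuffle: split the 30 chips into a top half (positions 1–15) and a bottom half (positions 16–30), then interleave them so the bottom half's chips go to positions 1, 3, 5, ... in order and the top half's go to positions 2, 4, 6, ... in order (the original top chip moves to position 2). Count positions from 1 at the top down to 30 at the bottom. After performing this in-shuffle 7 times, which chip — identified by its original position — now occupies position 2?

16

Work backwards from position 2, undoing one in-shuffle at a time:
2 ← 1 ← 16 ← 8 ← 4 ← 2 ← 1 ← 16
So the chip now at position 2 started at position 16.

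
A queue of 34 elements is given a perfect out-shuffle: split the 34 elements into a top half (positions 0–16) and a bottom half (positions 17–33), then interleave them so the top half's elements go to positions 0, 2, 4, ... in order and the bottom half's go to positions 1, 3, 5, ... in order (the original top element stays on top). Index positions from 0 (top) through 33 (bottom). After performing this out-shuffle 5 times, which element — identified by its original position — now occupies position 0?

0

Work backwards from position 0, undoing one out-shuffle at a time:
0 ← 0 ← 0 ← 0 ← 0 ← 0
So the element now at position 0 started at position 0.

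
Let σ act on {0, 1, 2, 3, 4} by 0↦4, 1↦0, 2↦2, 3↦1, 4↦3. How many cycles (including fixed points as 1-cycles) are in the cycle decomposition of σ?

2

Cycle decomposition: (0 4 3 1) (2).
2 cycles.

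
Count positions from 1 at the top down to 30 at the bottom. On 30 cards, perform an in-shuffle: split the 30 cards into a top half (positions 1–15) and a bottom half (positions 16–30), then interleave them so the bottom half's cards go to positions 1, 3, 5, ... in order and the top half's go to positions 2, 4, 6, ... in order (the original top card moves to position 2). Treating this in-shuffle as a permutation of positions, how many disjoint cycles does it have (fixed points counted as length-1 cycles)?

Trace each unvisited position around until it returns:
(1 2 4 8 16) (3 6 12 24 17) (5 10 20 9 18) (7 14 28 25 19) (11 22 13 26 21) (15 30 29 27 23)
6 cycles in total.

6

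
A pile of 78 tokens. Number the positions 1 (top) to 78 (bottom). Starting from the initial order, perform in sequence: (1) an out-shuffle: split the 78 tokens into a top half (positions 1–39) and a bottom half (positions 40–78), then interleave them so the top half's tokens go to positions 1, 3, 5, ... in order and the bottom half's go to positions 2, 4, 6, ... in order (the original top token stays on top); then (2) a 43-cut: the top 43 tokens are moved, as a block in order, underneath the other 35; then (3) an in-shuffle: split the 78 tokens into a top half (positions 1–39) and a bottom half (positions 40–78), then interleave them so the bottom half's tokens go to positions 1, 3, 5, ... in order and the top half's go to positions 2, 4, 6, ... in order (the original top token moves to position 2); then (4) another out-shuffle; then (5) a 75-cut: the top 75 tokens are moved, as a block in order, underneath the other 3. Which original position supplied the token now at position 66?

Undo the operations in reverse order, starting from position 66:
  undo op 5 (cut 75): 66 ← 63
  undo op 4 (out-shuffle, from top half): 63 ← 32
  undo op 3 (in-shuffle, from top half): 32 ← 16
  undo op 2 (cut 43): 16 ← 59
  undo op 1 (out-shuffle, from top half): 59 ← 30
So the token at position 66 came from original position 30.

30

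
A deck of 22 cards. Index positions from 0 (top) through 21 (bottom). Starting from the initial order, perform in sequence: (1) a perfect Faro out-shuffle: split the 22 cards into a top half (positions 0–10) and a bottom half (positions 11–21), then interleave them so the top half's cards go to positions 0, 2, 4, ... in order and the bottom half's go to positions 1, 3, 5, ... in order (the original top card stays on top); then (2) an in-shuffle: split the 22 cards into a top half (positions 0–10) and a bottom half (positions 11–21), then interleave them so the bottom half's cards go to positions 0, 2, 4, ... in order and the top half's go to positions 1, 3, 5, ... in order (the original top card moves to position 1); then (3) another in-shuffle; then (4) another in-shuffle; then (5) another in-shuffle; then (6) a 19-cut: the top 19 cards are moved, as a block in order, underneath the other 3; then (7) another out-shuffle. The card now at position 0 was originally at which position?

3

Undo the operations in reverse order, starting from position 0:
  undo op 7 (out-shuffle, from top half): 0 ← 0
  undo op 6 (cut 19): 0 ← 19
  undo op 5 (in-shuffle, from top half): 19 ← 9
  undo op 4 (in-shuffle, from top half): 9 ← 4
  undo op 3 (in-shuffle, from bottom half): 4 ← 13
  undo op 2 (in-shuffle, from top half): 13 ← 6
  undo op 1 (out-shuffle, from top half): 6 ← 3
So the card at position 0 came from original position 3.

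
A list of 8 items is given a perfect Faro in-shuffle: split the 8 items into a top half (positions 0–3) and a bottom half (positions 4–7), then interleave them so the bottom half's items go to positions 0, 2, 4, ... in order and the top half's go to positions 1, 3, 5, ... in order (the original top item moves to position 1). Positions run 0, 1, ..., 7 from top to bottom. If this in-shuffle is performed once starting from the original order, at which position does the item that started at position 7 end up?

6

Track the item's position through each in-shuffle:
7 → 6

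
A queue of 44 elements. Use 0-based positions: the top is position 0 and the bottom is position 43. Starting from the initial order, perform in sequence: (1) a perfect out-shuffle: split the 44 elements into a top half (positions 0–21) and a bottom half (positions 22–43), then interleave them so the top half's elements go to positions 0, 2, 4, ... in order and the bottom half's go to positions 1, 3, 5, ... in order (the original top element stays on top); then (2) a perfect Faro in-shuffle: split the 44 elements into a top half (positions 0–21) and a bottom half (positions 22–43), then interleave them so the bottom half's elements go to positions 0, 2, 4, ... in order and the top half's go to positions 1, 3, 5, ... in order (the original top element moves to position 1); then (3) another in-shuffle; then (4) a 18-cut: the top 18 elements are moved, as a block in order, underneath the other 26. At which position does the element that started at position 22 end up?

Track the element from position 22 forward through each operation:
  after op 1 (out-shuffle): 22 → 1
  after op 2 (in-shuffle): 1 → 3
  after op 3 (in-shuffle): 3 → 7
  after op 4 (cut 18): 7 → 33

33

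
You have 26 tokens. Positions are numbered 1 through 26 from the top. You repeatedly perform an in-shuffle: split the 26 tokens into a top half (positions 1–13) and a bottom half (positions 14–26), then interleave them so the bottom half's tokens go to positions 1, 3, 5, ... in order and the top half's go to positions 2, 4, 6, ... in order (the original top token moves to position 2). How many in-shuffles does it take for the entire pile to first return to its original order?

18

The in-shuffle permutes the 26 positions with cycle lengths [2, 6, 18].
Every token is home exactly when every cycle has completed a whole number of laps, i.e. after lcm(2, 6, 18) = 18 in-shuffles.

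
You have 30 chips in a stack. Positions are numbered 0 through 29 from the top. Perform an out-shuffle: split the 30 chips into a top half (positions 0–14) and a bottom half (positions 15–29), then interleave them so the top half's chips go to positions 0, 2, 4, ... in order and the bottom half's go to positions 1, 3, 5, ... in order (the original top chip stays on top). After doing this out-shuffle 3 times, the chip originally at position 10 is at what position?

22

Track the chip's position through each out-shuffle:
10 → 20 → 11 → 22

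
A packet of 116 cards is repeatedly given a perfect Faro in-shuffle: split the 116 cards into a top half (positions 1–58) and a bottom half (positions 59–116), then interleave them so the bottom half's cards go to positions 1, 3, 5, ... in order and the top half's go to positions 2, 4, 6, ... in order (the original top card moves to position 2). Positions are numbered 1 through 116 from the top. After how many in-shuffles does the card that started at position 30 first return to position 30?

12

Follow position 30 under repeated in-shuffles:
30 → 60 → 3 → 6 → 12 → 24 → 48 → 96 → 75 → 33 → 66 → 15 → 30
It first returns after 12 in-shuffles.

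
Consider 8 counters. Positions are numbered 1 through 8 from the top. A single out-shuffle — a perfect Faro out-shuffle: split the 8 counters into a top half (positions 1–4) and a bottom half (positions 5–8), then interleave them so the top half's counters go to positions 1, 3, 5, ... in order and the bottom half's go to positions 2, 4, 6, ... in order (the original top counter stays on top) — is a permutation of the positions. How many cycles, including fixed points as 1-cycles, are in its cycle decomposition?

4

Trace each unvisited position around until it returns:
(1) (2 3 5) (4 7 6) (8)
4 cycles in total.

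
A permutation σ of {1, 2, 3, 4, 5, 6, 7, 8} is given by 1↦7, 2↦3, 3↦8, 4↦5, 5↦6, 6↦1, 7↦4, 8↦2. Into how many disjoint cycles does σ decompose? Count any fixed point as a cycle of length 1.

Cycle decomposition: (1 7 4 5 6) (2 3 8).
2 cycles.

2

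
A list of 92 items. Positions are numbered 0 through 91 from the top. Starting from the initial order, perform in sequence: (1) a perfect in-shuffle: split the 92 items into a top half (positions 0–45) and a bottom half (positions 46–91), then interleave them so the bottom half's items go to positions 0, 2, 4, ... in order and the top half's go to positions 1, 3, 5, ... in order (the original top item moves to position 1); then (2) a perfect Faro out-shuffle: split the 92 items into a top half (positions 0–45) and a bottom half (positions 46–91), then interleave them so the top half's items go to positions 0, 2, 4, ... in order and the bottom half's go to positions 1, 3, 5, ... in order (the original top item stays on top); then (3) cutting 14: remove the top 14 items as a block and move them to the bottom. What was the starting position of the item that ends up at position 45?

37

Undo the operations in reverse order, starting from position 45:
  undo op 3 (cut 14): 45 ← 59
  undo op 2 (out-shuffle, from bottom half): 59 ← 75
  undo op 1 (in-shuffle, from top half): 75 ← 37
So the item at position 45 came from original position 37.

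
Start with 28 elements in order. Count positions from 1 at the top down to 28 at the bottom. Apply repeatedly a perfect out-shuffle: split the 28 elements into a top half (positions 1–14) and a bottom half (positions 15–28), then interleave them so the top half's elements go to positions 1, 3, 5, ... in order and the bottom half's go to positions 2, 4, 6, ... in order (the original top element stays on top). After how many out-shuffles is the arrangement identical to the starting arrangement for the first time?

18

The out-shuffle permutes the 28 positions with cycle lengths [1, 1, 2, 6, 18].
Every element is home exactly when every cycle has completed a whole number of laps, i.e. after lcm(1, 2, 6, 18) = 18 out-shuffles.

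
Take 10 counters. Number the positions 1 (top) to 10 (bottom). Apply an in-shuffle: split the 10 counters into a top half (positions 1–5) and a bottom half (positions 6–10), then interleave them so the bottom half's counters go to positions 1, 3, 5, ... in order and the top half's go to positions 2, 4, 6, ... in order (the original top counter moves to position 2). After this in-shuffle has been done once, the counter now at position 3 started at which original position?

Work backwards from position 3, undoing one in-shuffle at a time:
3 ← 7
So the counter now at position 3 started at position 7.

7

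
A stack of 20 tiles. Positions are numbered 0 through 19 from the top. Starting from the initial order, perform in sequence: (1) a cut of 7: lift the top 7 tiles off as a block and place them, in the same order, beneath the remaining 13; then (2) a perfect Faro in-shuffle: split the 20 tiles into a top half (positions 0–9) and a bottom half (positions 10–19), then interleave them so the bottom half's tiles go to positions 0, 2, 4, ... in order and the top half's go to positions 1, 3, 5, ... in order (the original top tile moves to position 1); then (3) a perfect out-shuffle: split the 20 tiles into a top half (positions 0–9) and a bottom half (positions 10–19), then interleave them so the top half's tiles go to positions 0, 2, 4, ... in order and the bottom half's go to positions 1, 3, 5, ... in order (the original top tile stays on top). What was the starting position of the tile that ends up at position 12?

Undo the operations in reverse order, starting from position 12:
  undo op 3 (out-shuffle, from top half): 12 ← 6
  undo op 2 (in-shuffle, from bottom half): 6 ← 13
  undo op 1 (cut 7): 13 ← 0
So the tile at position 12 came from original position 0.

0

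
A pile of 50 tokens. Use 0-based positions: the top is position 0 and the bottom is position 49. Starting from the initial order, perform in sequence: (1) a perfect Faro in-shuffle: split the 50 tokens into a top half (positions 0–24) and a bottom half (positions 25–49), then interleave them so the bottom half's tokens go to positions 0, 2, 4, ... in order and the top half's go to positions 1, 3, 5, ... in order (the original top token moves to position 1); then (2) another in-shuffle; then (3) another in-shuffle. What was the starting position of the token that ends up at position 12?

7

Undo the operations in reverse order, starting from position 12:
  undo op 3 (in-shuffle, from bottom half): 12 ← 31
  undo op 2 (in-shuffle, from top half): 31 ← 15
  undo op 1 (in-shuffle, from top half): 15 ← 7
So the token at position 12 came from original position 7.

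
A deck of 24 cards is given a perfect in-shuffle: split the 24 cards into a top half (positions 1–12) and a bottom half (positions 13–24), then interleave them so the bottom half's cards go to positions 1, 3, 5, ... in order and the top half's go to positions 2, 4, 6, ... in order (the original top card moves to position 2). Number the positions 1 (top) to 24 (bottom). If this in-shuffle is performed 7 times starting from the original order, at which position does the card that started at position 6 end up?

18

Track the card's position through each in-shuffle:
6 → 12 → 24 → 23 → 21 → 17 → 9 → 18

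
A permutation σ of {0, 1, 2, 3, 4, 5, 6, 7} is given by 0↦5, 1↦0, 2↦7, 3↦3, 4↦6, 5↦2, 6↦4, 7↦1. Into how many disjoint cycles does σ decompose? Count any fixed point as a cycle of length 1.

3

Cycle decomposition: (0 5 2 7 1) (3) (4 6).
3 cycles.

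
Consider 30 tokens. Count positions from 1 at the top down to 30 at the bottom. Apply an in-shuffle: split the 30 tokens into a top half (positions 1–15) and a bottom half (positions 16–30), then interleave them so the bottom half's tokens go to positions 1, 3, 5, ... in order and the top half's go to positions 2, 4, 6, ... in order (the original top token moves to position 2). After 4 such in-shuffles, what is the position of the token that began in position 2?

1

Track the token's position through each in-shuffle:
2 → 4 → 8 → 16 → 1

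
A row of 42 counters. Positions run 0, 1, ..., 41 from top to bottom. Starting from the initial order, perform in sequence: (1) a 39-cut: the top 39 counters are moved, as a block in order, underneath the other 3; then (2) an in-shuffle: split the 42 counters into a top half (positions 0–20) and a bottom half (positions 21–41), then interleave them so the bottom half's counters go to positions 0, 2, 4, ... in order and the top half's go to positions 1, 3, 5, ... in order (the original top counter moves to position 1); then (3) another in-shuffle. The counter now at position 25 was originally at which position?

Undo the operations in reverse order, starting from position 25:
  undo op 3 (in-shuffle, from top half): 25 ← 12
  undo op 2 (in-shuffle, from bottom half): 12 ← 27
  undo op 1 (cut 39): 27 ← 24
So the counter at position 25 came from original position 24.

24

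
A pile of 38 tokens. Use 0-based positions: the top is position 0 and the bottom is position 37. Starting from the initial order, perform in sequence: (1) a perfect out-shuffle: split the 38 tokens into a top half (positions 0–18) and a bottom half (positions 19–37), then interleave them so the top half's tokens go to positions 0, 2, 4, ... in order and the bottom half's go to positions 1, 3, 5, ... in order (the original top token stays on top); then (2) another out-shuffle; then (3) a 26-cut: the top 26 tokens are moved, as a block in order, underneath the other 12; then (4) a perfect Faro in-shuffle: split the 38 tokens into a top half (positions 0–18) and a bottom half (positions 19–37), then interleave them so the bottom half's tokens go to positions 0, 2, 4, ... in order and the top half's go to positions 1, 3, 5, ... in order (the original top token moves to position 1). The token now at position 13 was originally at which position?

8

Undo the operations in reverse order, starting from position 13:
  undo op 4 (in-shuffle, from top half): 13 ← 6
  undo op 3 (cut 26): 6 ← 32
  undo op 2 (out-shuffle, from top half): 32 ← 16
  undo op 1 (out-shuffle, from top half): 16 ← 8
So the token at position 13 came from original position 8.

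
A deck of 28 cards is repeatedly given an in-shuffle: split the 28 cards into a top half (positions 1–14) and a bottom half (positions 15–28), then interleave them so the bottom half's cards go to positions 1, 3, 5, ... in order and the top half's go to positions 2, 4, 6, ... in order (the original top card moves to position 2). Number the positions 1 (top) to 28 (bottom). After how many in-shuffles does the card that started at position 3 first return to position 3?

28

Follow position 3 under repeated in-shuffles:
3 → 6 → 12 → 24 → 19 → 9 → 18 → 7 → ... → 3 (length 28)
It first returns after 28 in-shuffles.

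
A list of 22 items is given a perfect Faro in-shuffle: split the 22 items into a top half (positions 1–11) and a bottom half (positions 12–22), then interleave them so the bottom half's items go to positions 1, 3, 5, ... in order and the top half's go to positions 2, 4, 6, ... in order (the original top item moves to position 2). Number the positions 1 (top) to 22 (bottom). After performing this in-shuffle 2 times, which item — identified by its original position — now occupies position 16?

Work backwards from position 16, undoing one in-shuffle at a time:
16 ← 8 ← 4
So the item now at position 16 started at position 4.

4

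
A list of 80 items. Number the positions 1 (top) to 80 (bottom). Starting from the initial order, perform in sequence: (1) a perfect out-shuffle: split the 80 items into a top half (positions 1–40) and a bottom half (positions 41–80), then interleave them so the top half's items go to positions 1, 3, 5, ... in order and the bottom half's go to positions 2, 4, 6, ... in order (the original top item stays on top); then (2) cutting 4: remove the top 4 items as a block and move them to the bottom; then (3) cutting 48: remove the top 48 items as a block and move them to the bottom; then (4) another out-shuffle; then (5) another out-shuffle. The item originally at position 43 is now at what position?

Track the item from position 43 forward through each operation:
  after op 1 (out-shuffle): 43 → 6
  after op 2 (cut 4): 6 → 2
  after op 3 (cut 48): 2 → 34
  after op 4 (out-shuffle): 34 → 67
  after op 5 (out-shuffle): 67 → 54

54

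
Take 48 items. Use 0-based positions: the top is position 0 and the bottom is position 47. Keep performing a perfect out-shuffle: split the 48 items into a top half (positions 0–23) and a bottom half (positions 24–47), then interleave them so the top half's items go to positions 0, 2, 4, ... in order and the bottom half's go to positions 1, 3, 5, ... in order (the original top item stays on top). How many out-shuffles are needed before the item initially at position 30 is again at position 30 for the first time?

Follow position 30 under repeated out-shuffles:
30 → 13 → 26 → 5 → 10 → 20 → 40 → 33 → ... → 30 (length 23)
It first returns after 23 out-shuffles.

23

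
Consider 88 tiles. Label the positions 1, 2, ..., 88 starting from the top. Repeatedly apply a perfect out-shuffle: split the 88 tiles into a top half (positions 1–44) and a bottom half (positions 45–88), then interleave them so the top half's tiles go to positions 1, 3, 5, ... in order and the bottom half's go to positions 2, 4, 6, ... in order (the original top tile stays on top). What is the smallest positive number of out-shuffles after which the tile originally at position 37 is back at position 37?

28

Follow position 37 under repeated out-shuffles:
37 → 73 → 58 → 28 → 55 → 22 → 43 → 85 → ... → 37 (length 28)
It first returns after 28 out-shuffles.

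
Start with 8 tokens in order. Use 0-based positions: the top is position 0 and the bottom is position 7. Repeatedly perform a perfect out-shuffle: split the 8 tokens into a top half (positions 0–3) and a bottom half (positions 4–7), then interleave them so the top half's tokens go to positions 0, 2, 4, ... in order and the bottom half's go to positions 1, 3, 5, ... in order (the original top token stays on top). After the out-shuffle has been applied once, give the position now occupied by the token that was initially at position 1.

2

Track the token's position through each out-shuffle:
1 → 2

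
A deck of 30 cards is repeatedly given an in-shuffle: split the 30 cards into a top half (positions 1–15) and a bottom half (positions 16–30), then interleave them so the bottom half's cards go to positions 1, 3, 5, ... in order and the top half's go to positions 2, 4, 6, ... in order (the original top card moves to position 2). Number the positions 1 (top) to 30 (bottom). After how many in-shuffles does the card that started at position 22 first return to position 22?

Follow position 22 under repeated in-shuffles:
22 → 13 → 26 → 21 → 11 → 22
It first returns after 5 in-shuffles.

5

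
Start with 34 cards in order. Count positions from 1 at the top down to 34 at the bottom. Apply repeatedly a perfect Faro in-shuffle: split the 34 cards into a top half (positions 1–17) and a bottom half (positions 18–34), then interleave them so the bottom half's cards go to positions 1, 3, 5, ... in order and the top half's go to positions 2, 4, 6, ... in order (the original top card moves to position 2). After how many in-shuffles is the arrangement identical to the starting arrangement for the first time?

12

The in-shuffle permutes the 34 positions with cycle lengths [3, 3, 4, 12, 12].
Every card is home exactly when every cycle has completed a whole number of laps, i.e. after lcm(3, 4, 12) = 12 in-shuffles.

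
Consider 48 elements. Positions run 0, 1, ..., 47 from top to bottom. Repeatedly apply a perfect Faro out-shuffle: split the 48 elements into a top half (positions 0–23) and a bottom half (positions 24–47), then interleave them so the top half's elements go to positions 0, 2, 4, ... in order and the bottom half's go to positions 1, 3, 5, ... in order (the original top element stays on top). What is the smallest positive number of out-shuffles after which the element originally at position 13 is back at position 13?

23

Follow position 13 under repeated out-shuffles:
13 → 26 → 5 → 10 → 20 → 40 → 33 → 19 → ... → 13 (length 23)
It first returns after 23 out-shuffles.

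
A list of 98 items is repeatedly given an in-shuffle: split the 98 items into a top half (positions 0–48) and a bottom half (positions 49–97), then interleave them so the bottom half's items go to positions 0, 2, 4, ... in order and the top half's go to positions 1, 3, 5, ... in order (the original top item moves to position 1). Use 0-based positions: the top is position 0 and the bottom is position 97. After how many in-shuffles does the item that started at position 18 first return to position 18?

30

Follow position 18 under repeated in-shuffles:
18 → 37 → 75 → 52 → 6 → 13 → 27 → 55 → ... → 18 (length 30)
It first returns after 30 in-shuffles.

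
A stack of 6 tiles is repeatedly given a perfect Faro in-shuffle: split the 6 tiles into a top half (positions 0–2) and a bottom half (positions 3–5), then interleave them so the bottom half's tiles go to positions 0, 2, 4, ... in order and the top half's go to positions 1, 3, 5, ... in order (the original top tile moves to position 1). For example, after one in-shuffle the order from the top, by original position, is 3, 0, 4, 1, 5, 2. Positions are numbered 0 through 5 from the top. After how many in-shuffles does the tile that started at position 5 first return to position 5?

Follow position 5 under repeated in-shuffles:
5 → 4 → 2 → 5
It first returns after 3 in-shuffles.

3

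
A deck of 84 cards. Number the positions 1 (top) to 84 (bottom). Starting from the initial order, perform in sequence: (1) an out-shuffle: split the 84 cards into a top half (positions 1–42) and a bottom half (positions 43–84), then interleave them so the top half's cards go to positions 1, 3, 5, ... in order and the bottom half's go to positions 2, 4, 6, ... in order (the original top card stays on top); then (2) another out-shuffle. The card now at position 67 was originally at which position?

Undo the operations in reverse order, starting from position 67:
  undo op 2 (out-shuffle, from top half): 67 ← 34
  undo op 1 (out-shuffle, from bottom half): 34 ← 59
So the card at position 67 came from original position 59.

59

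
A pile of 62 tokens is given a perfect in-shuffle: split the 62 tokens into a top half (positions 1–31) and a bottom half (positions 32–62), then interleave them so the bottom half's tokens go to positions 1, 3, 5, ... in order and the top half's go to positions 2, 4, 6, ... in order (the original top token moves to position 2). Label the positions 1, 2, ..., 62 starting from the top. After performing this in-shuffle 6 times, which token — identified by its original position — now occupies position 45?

45

Work backwards from position 45, undoing one in-shuffle at a time:
45 ← 54 ← 27 ← 45 ← 54 ← 27 ← 45
So the token now at position 45 started at position 45.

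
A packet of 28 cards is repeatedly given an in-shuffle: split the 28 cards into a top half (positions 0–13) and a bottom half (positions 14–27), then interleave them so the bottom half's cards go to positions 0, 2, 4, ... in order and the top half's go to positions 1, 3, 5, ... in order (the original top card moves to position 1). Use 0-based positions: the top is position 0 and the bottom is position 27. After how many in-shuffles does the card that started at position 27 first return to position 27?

28

Follow position 27 under repeated in-shuffles:
27 → 26 → 24 → 20 → 12 → 25 → 22 → 16 → ... → 27 (length 28)
It first returns after 28 in-shuffles.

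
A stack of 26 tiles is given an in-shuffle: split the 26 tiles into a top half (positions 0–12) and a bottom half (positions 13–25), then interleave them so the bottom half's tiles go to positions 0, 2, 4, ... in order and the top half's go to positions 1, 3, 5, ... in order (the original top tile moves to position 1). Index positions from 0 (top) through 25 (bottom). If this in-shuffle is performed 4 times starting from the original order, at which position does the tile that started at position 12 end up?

18

Track the tile's position through each in-shuffle:
12 → 25 → 24 → 22 → 18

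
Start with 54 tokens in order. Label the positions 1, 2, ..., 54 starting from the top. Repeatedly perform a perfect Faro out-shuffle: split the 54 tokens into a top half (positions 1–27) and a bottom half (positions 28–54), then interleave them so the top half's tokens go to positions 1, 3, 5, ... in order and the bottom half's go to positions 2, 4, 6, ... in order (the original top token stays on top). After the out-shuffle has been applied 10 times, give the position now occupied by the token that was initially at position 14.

10

Track the token's position through each out-shuffle:
14 → 27 → 53 → 52 → 50 → 46 → 38 → 22 → 43 → 32 → 10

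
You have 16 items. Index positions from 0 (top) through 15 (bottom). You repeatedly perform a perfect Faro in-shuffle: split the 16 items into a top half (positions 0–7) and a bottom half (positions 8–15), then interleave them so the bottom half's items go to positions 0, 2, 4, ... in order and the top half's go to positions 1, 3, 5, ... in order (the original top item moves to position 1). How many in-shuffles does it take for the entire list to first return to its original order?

The in-shuffle permutes the 16 positions with cycle lengths [8, 8].
Every item is home exactly when every cycle has completed a whole number of laps, i.e. after lcm(8) = 8 in-shuffles.

8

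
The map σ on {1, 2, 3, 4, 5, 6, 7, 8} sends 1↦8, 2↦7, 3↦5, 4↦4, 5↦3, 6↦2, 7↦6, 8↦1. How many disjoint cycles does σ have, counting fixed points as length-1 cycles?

4

Cycle decomposition: (1 8) (2 7 6) (3 5) (4).
4 cycles.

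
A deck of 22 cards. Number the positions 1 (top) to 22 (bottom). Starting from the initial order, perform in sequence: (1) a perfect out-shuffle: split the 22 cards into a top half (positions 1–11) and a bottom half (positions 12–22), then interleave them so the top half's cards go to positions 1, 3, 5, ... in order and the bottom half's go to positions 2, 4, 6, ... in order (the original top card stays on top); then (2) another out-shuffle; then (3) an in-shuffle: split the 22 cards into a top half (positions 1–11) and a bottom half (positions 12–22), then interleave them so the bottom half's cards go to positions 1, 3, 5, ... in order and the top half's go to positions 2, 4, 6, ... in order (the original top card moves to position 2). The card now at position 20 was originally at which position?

19

Undo the operations in reverse order, starting from position 20:
  undo op 3 (in-shuffle, from top half): 20 ← 10
  undo op 2 (out-shuffle, from bottom half): 10 ← 16
  undo op 1 (out-shuffle, from bottom half): 16 ← 19
So the card at position 20 came from original position 19.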